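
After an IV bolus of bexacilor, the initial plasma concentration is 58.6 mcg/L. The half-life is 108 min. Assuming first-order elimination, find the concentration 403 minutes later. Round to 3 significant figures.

4.41 mcg/L

k = ln 2 / 108 = 0.006418 min⁻¹
C(t) = C₀ e^(−kt) = 58.6 × e^(−0.006418 × 403) = 58.6 × e^(−2.586) = 58.6 × 0.07529 ≈ 4.41 mcg/L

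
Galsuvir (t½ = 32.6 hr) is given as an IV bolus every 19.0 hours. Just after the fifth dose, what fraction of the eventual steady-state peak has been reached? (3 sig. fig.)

k = ln 2 / 32.6 = 0.02126 hr⁻¹
f_n = 1 − e^(−nkτ) = 1 − e^(−5 × 0.02126 × 19.0) = 1 − e^(−2.020) = 1 − 0.1327 ≈ 0.867

0.867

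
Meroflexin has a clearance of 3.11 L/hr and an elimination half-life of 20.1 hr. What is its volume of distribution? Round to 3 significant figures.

k = ln 2 / t½ = ln 2 / 20.1 = 0.03448 hr⁻¹
V = CL / k = 3.11 / 0.03448 ≈ 90.2 L

90.2 L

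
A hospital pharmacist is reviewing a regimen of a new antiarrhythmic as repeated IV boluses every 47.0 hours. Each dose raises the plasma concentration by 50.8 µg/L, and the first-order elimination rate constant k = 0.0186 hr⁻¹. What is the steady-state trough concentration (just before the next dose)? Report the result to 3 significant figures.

Fraction remaining after one interval: e^(−kτ) = e^(−0.01860 × 47.0) = 0.4172
R = 1 / (1 − 0.4172) = 1.716
Css,max = 50.8 × 1.716 = 87.16 µg/L
Css,min = Css,max × e^(−kτ) = 87.16 × 0.4172 ≈ 36.4 µg/L

36.4 µg/L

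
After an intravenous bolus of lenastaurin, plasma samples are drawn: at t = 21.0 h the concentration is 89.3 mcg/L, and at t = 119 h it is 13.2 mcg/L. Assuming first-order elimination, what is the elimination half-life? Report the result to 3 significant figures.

k = ln(C₁/C₂) / (t₂ − t₁) = ln(89.3/13.2) / (119 − 21.0)
  = 1.912 / 98.00 = 0.01951 h⁻¹
t½ = ln 2 / k = ln 2 / 0.01951 ≈ 35.5 hours

35.5 hours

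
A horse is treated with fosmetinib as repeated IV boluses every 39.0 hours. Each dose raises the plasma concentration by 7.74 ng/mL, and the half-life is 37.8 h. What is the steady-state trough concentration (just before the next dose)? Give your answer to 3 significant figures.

k = ln 2 / 37.8 = 0.01834 h⁻¹
Fraction remaining after one interval: e^(−kτ) = e^(−0.01834 × 39.0) = 0.4891
R = 1 / (1 − 0.4891) = 1.957
Css,max = 7.74 × 1.957 = 15.15 ng/mL
Css,min = Css,max × e^(−kτ) = 15.15 × 0.4891 ≈ 7.41 ng/mL

7.41 ng/mL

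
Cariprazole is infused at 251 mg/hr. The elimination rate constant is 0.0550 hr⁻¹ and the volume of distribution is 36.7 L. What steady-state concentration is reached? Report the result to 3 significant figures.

CL = k · V = 0.0550 × 36.7 = 2.018 L/hr
Css = rate / CL = 251 / 2.018 ≈ 124 mg/L

124 mg/L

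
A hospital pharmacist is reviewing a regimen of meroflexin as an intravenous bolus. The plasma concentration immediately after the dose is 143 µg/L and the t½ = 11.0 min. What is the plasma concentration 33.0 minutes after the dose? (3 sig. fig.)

17.9 µg/L

k = ln 2 / 11.0 = 0.06301 min⁻¹
C(t) = C₀ e^(−kt) = 143 × e^(−0.06301 × 33.0) = 143 × e^(−2.079) = 143 × 0.1250 ≈ 17.9 µg/L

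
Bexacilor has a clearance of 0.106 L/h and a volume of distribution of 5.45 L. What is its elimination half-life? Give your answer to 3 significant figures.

35.6 hours

k = CL / V = 0.106 / 5.45 = 0.01945 h⁻¹
t½ = ln 2 / k = ln 2 / 0.01945 ≈ 35.6 hours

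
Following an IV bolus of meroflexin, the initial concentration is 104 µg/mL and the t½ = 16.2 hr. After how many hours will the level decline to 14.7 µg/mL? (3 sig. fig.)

k = ln 2 / 16.2 = 0.04279 hr⁻¹
C(t) = C₀ e^(−kt)  ⇒  t = ln(C₀/C) / k
t = ln(104/14.7) / 0.04279 = 1.957 / 0.04279 ≈ 45.7 hours

45.7 hours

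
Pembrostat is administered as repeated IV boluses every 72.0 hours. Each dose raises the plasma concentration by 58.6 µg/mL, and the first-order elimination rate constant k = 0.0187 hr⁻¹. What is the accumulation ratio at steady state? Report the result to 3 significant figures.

Fraction remaining after one interval: e^(−kτ) = e^(−0.01870 × 72.0) = 0.2602
R = 1 / (1 − 0.2602) = 1 / 0.7398 ≈ 1.35

1.35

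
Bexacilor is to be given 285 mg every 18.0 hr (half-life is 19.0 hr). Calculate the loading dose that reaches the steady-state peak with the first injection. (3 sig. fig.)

k = ln 2 / 19.0 = 0.03648 hr⁻¹
Accumulation ratio R = 1 / (1 − e^(−kτ)) = 1 / (1 − e^(−0.03648×18.0)) = 1 / (1 − 0.5186) = 2.077
Loading dose = maintenance dose × R = 285 × 2.077 ≈ 592 mg

592 mg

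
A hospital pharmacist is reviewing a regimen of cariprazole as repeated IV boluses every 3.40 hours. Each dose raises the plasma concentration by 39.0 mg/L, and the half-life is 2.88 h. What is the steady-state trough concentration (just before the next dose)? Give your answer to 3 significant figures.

k = ln 2 / 2.88 = 0.2407 h⁻¹
Fraction remaining after one interval: e^(−kτ) = e^(−0.2407 × 3.40) = 0.4412
R = 1 / (1 − 0.4412) = 1.789
Css,max = 39.0 × 1.789 = 69.79 mg/L
Css,min = Css,max × e^(−kτ) = 69.79 × 0.4412 ≈ 30.8 mg/L

30.8 mg/L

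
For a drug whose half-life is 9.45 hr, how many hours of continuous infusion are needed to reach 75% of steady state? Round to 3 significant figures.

18.9 hours

k = ln 2 / 9.45 = 0.07335 hr⁻¹
f = 1 − e^(−kt)  ⇒  t = −ln(1 − f) / k
t = −ln(1 − 0.75) / 0.07335 = 1.386 / 0.07335 ≈ 18.9 hours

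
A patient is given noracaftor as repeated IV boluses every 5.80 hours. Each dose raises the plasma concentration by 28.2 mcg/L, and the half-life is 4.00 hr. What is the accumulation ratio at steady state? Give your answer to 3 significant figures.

1.58

k = ln 2 / 4.00 = 0.1733 hr⁻¹
Fraction remaining after one interval: e^(−kτ) = e^(−0.1733 × 5.80) = 0.3660
R = 1 / (1 − 0.3660) = 1 / 0.6340 ≈ 1.58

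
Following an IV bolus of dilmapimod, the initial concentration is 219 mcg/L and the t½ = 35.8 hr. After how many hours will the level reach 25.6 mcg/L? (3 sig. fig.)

111 hours

k = ln 2 / 35.8 = 0.01936 hr⁻¹
C(t) = C₀ e^(−kt)  ⇒  t = ln(C₀/C) / k
t = ln(219/25.6) / 0.01936 = 2.146 / 0.01936 ≈ 111 hours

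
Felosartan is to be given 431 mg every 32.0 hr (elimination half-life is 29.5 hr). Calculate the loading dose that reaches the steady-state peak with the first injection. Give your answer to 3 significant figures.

815 mg

k = ln 2 / 29.5 = 0.02350 hr⁻¹
Accumulation ratio R = 1 / (1 − e^(−kτ)) = 1 / (1 − e^(−0.02350×32.0)) = 1 / (1 − 0.4715) = 1.892
Loading dose = maintenance dose × R = 431 × 1.892 ≈ 815 mg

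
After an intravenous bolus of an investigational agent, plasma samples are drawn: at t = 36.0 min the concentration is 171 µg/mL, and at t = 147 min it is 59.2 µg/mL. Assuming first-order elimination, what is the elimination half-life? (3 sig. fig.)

72.5 minutes

k = ln(C₁/C₂) / (t₂ − t₁) = ln(171/59.2) / (147 − 36.0)
  = 1.061 / 111.0 = 0.009556 min⁻¹
t½ = ln 2 / k = ln 2 / 0.009556 ≈ 72.5 minutes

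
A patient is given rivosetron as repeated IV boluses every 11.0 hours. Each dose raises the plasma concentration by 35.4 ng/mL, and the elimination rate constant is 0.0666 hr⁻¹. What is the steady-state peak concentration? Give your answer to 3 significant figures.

Fraction remaining after one interval: e^(−kτ) = e^(−0.06660 × 11.0) = 0.4807
R = 1 / (1 − 0.4807) = 1.926
Css,max = 35.4 × 1.926 ≈ 68.2 ng/mL

68.2 ng/mL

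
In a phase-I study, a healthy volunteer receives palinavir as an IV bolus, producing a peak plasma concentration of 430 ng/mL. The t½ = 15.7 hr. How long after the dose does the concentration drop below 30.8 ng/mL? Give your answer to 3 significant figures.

k = ln 2 / 15.7 = 0.04415 hr⁻¹
C(t) = C₀ e^(−kt)  ⇒  t = ln(C₀/C) / k
t = ln(430/30.8) / 0.04415 = 2.636 / 0.04415 ≈ 59.7 hours

59.7 hours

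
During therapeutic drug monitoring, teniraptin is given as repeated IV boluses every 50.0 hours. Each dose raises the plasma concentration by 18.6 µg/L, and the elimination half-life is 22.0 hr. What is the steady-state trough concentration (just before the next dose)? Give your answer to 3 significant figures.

4.85 µg/L

k = ln 2 / 22.0 = 0.03151 hr⁻¹
Fraction remaining after one interval: e^(−kτ) = e^(−0.03151 × 50.0) = 0.2069
R = 1 / (1 − 0.2069) = 1.261
Css,max = 18.6 × 1.261 = 23.45 µg/L
Css,min = Css,max × e^(−kτ) = 23.45 × 0.2069 ≈ 4.85 µg/L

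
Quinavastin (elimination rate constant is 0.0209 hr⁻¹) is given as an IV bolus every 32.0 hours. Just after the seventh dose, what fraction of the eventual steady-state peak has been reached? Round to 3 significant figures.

0.991

f_n = 1 − e^(−nkτ) = 1 − e^(−7 × 0.02090 × 32.0) = 1 − e^(−4.682) = 1 − 0.009264 ≈ 0.991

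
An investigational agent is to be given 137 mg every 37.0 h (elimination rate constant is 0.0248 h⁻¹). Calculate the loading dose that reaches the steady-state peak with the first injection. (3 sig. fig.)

Accumulation ratio R = 1 / (1 − e^(−kτ)) = 1 / (1 − e^(−0.02480×37.0)) = 1 / (1 − 0.3995) = 1.665
Loading dose = maintenance dose × R = 137 × 1.665 ≈ 228 mg

228 mg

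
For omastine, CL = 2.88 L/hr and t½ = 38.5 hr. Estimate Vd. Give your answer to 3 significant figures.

k = ln 2 / t½ = ln 2 / 38.5 = 0.01800 hr⁻¹
V = CL / k = 2.88 / 0.01800 ≈ 160 L

160 L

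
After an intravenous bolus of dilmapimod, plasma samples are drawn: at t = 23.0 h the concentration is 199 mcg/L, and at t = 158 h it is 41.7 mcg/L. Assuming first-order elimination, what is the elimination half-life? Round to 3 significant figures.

k = ln(C₁/C₂) / (t₂ − t₁) = ln(199/41.7) / (158 − 23.0)
  = 1.563 / 135.0 = 0.01158 h⁻¹
t½ = ln 2 / k = ln 2 / 0.01158 ≈ 59.9 hours

59.9 hours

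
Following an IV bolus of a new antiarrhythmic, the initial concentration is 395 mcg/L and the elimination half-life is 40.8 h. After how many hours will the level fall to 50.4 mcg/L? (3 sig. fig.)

k = ln 2 / 40.8 = 0.01699 h⁻¹
C(t) = C₀ e^(−kt)  ⇒  t = ln(C₀/C) / k
t = ln(395/50.4) / 0.01699 = 2.059 / 0.01699 ≈ 121 hours

121 hours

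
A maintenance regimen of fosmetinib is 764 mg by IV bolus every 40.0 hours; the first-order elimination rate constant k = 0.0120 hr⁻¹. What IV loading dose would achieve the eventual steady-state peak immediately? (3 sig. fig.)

Accumulation ratio R = 1 / (1 − e^(−kτ)) = 1 / (1 − e^(−0.01200×40.0)) = 1 / (1 − 0.6188) = 2.623
Loading dose = maintenance dose × R = 764 × 2.623 ≈ 2000 mg

2000 mg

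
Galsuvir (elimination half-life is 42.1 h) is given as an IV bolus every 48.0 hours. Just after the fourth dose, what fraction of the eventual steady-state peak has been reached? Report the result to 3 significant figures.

k = ln 2 / 42.1 = 0.01646 h⁻¹
f_n = 1 − e^(−nkτ) = 1 − e^(−4 × 0.01646 × 48.0) = 1 − e^(−3.161) = 1 − 0.04238 ≈ 0.958

0.958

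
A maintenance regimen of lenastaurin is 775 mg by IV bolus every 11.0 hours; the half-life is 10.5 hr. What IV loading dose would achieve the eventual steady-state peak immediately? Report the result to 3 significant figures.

1500 mg

k = ln 2 / 10.5 = 0.06601 hr⁻¹
Accumulation ratio R = 1 / (1 − e^(−kτ)) = 1 / (1 − e^(−0.06601×11.0)) = 1 / (1 − 0.4838) = 1.937
Loading dose = maintenance dose × R = 775 × 1.937 ≈ 1500 mg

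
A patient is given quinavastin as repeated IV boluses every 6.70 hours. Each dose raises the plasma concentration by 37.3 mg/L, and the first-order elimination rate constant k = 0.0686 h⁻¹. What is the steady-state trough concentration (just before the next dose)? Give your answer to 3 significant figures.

63.9 mg/L

Fraction remaining after one interval: e^(−kτ) = e^(−0.06860 × 6.70) = 0.6315
R = 1 / (1 − 0.6315) = 2.714
Css,max = 37.3 × 2.714 = 101.2 mg/L
Css,min = Css,max × e^(−kτ) = 101.2 × 0.6315 ≈ 63.9 mg/L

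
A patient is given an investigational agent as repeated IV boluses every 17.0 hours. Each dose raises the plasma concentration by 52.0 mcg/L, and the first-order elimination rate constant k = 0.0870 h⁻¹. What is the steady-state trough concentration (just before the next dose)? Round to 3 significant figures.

Fraction remaining after one interval: e^(−kτ) = e^(−0.08700 × 17.0) = 0.2279
R = 1 / (1 − 0.2279) = 1.295
Css,max = 52.0 × 1.295 = 67.35 mcg/L
Css,min = Css,max × e^(−kτ) = 67.35 × 0.2279 ≈ 15.3 mcg/L

15.3 mcg/L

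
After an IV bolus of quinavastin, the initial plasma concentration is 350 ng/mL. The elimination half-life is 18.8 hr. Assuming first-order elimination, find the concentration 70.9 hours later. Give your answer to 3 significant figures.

25.6 ng/mL

k = ln 2 / 18.8 = 0.03687 hr⁻¹
70.9 hr is 3.771 half-lives, so C = 350 × (1/2)^3.771 = 350 × 0.07324 ≈ 25.6 ng/mL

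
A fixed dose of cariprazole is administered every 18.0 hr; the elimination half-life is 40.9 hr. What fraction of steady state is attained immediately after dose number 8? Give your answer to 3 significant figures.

k = ln 2 / 40.9 = 0.01695 hr⁻¹
f_n = 1 − e^(−nkτ) = 1 − e^(−8 × 0.01695 × 18.0) = 1 − e^(−2.440) = 1 − 0.08712 ≈ 0.913

0.913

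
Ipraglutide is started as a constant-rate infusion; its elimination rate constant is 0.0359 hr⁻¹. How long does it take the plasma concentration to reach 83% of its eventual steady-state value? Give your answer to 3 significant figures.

f = 1 − e^(−kt)  ⇒  t = −ln(1 − f) / k
t = −ln(1 − 0.83) / 0.03590 = 1.772 / 0.03590 ≈ 49.4 hours

49.4 hours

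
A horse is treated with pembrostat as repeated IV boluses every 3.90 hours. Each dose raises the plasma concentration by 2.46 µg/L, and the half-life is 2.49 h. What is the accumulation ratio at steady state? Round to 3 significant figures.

1.51

k = ln 2 / 2.49 = 0.2784 h⁻¹
Fraction remaining after one interval: e^(−kτ) = e^(−0.2784 × 3.90) = 0.3377
R = 1 / (1 − 0.3377) = 1 / 0.6623 ≈ 1.51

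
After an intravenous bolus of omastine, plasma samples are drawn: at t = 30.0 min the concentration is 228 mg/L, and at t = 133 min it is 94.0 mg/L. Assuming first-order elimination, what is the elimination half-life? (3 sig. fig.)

80.6 minutes

k = ln(C₁/C₂) / (t₂ − t₁) = ln(228/94.0) / (133 − 30.0)
  = 0.8861 / 103.0 = 0.008602 min⁻¹
t½ = ln 2 / k = ln 2 / 0.008602 ≈ 80.6 minutes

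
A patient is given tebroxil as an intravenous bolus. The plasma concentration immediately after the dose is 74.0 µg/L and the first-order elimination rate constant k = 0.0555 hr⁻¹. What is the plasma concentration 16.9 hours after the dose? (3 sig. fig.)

29.0 µg/L

C(t) = C₀ e^(−kt) = 74.0 × e^(−0.05550 × 16.9) = 74.0 × e^(−0.9379) = 74.0 × 0.3914 ≈ 29.0 µg/L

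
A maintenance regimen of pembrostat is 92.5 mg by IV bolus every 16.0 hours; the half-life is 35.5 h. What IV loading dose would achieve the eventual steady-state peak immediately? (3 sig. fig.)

345 mg

k = ln 2 / 35.5 = 0.01953 h⁻¹
Accumulation ratio R = 1 / (1 − e^(−kτ)) = 1 / (1 − e^(−0.01953×16.0)) = 1 / (1 − 0.7317) = 3.727
Loading dose = maintenance dose × R = 92.5 × 3.727 ≈ 345 mg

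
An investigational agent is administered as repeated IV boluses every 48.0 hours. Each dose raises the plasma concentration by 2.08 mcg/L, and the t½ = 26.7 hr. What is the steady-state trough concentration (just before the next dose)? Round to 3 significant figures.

k = ln 2 / 26.7 = 0.02596 hr⁻¹
Fraction remaining after one interval: e^(−kτ) = e^(−0.02596 × 48.0) = 0.2876
R = 1 / (1 − 0.2876) = 1.404
Css,max = 2.08 × 1.404 = 2.920 mcg/L
Css,min = Css,max × e^(−kτ) = 2.920 × 0.2876 ≈ 0.840 mcg/L

0.840 mcg/L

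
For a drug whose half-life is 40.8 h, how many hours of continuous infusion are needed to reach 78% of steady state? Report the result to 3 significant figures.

89.1 hours

k = ln 2 / 40.8 = 0.01699 h⁻¹
f = 1 − e^(−kt)  ⇒  t = −ln(1 − f) / k
t = −ln(1 − 0.78) / 0.01699 = 1.514 / 0.01699 ≈ 89.1 hours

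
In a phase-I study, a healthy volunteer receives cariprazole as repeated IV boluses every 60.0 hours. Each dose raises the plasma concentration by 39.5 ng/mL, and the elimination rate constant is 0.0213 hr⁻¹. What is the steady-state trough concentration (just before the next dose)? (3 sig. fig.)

15.3 ng/mL

Fraction remaining after one interval: e^(−kτ) = e^(−0.02130 × 60.0) = 0.2786
R = 1 / (1 − 0.2786) = 1.386
Css,max = 39.5 × 1.386 = 54.75 ng/mL
Css,min = Css,max × e^(−kτ) = 54.75 × 0.2786 ≈ 15.3 ng/mL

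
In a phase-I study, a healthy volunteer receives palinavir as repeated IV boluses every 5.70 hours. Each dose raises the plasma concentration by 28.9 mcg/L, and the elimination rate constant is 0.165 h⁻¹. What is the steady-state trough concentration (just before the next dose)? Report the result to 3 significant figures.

Fraction remaining after one interval: e^(−kτ) = e^(−0.1650 × 5.70) = 0.3904
R = 1 / (1 − 0.3904) = 1.641
Css,max = 28.9 × 1.641 = 47.41 mcg/L
Css,min = Css,max × e^(−kτ) = 47.41 × 0.3904 ≈ 18.5 mcg/L

18.5 mcg/L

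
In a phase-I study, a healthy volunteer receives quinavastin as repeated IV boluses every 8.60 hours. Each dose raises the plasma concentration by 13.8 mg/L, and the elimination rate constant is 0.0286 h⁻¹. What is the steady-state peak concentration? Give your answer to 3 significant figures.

Fraction remaining after one interval: e^(−kτ) = e^(−0.02860 × 8.60) = 0.7820
R = 1 / (1 − 0.7820) = 4.586
Css,max = 13.8 × 4.586 ≈ 63.3 mg/L

63.3 mg/L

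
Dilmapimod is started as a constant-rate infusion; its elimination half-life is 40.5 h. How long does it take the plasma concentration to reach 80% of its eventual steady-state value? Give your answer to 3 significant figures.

94.0 hours

k = ln 2 / 40.5 = 0.01711 h⁻¹
f = 1 − e^(−kt)  ⇒  t = −ln(1 − f) / k
t = −ln(1 − 0.8) / 0.01711 = 1.609 / 0.01711 ≈ 94.0 hours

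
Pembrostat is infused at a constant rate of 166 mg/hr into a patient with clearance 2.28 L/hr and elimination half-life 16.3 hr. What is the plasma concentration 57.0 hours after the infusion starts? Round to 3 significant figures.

Css = rate / CL = 166 / 2.28 = 72.81 µg/mL
k = ln 2 / 16.3 = 0.04252 hr⁻¹
C(t) = Css (1 − e^(−kt)) = 72.81 × (1 − e^(−2.424)) = 72.81 × 0.9114 ≈ 66.4 µg/mL

66.4 µg/mL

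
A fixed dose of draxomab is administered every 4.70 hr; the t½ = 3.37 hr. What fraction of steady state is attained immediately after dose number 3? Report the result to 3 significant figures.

0.945

k = ln 2 / 3.37 = 0.2057 hr⁻¹
f_n = 1 − e^(−nkτ) = 1 − e^(−3 × 0.2057 × 4.70) = 1 − e^(−2.900) = 1 − 0.05502 ≈ 0.945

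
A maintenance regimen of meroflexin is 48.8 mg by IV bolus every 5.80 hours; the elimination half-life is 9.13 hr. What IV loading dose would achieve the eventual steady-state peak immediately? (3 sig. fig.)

k = ln 2 / 9.13 = 0.07592 hr⁻¹
Accumulation ratio R = 1 / (1 − e^(−kτ)) = 1 / (1 − e^(−0.07592×5.80)) = 1 / (1 − 0.6438) = 2.808
Loading dose = maintenance dose × R = 48.8 × 2.808 ≈ 137 mg

137 mg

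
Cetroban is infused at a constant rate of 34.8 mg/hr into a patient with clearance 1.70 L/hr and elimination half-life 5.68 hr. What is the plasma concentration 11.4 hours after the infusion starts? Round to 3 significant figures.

Css = rate / CL = 34.8 / 1.70 = 20.47 µg/mL
k = ln 2 / 5.68 = 0.1220 hr⁻¹
C(t) = Css (1 − e^(−kt)) = 20.47 × (1 − e^(−1.391)) = 20.47 × 0.7512 ≈ 15.4 µg/mL

15.4 µg/mL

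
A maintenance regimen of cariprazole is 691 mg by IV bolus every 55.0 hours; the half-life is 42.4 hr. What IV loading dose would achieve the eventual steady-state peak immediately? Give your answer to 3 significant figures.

k = ln 2 / 42.4 = 0.01635 hr⁻¹
Accumulation ratio R = 1 / (1 − e^(−kτ)) = 1 / (1 − e^(−0.01635×55.0)) = 1 / (1 − 0.4069) = 1.686
Loading dose = maintenance dose × R = 691 × 1.686 ≈ 1170 mg

1170 mg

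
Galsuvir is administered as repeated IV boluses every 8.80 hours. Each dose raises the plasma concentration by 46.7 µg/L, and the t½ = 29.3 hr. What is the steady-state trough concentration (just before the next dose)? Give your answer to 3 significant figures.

k = ln 2 / 29.3 = 0.02366 hr⁻¹
Fraction remaining after one interval: e^(−kτ) = e^(−0.02366 × 8.80) = 0.8121
R = 1 / (1 − 0.8121) = 5.321
Css,max = 46.7 × 5.321 = 248.5 µg/L
Css,min = Css,max × e^(−kτ) = 248.5 × 0.8121 ≈ 202 µg/L

202 µg/L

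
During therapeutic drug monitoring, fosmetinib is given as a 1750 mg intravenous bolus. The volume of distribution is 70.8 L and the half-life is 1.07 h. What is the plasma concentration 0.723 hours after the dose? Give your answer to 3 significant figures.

15.5 mg/L

C₀ = dose / V = 1750 / 70.8 = 24.72 mg/L
k = ln 2 / 1.07 = 0.6478 h⁻¹
C(t) = C₀ e^(−kt) = 24.72 × e^(−0.6478 × 0.723) = 24.72 × e^(−0.4684) = 24.72 × 0.6260 ≈ 15.5 mg/L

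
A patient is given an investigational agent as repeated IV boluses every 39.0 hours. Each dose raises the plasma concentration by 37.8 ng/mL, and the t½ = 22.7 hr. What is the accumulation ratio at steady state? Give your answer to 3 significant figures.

k = ln 2 / 22.7 = 0.03054 hr⁻¹
Fraction remaining after one interval: e^(−kτ) = e^(−0.03054 × 39.0) = 0.3040
R = 1 / (1 − 0.3040) = 1 / 0.6960 ≈ 1.44

1.44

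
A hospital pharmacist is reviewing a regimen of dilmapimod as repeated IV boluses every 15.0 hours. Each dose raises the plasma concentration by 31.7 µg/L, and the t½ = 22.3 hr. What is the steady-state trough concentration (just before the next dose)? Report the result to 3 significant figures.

53.4 µg/L

k = ln 2 / 22.3 = 0.03108 hr⁻¹
Fraction remaining after one interval: e^(−kτ) = e^(−0.03108 × 15.0) = 0.6274
R = 1 / (1 − 0.6274) = 2.684
Css,max = 31.7 × 2.684 = 85.07 µg/L
Css,min = Css,max × e^(−kτ) = 85.07 × 0.6274 ≈ 53.4 µg/L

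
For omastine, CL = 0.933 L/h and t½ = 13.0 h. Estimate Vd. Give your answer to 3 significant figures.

k = ln 2 / t½ = ln 2 / 13.0 = 0.05332 h⁻¹
V = CL / k = 0.933 / 0.05332 ≈ 17.5 L

17.5 L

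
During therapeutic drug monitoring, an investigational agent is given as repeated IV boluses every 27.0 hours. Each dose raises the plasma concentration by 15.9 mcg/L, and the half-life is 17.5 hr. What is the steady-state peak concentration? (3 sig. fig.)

24.2 mcg/L

k = ln 2 / 17.5 = 0.03961 hr⁻¹
Fraction remaining after one interval: e^(−kτ) = e^(−0.03961 × 27.0) = 0.3432
R = 1 / (1 − 0.3432) = 1.523
Css,max = 15.9 × 1.523 ≈ 24.2 mcg/L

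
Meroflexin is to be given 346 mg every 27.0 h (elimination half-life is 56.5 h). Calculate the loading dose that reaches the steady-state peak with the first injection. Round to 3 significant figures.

k = ln 2 / 56.5 = 0.01227 h⁻¹
Accumulation ratio R = 1 / (1 − e^(−kτ)) = 1 / (1 − e^(−0.01227×27.0)) = 1 / (1 − 0.7180) = 3.547
Loading dose = maintenance dose × R = 346 × 3.547 ≈ 1230 mg

1230 mg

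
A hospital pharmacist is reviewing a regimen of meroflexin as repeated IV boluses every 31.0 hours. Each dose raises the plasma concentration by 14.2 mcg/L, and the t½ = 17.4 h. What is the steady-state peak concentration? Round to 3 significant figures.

k = ln 2 / 17.4 = 0.03984 h⁻¹
Fraction remaining after one interval: e^(−kτ) = e^(−0.03984 × 31.0) = 0.2909
R = 1 / (1 − 0.2909) = 1.410
Css,max = 14.2 × 1.410 ≈ 20.0 mcg/L

20.0 mcg/L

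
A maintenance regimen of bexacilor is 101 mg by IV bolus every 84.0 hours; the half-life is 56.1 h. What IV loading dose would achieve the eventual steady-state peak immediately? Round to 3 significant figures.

k = ln 2 / 56.1 = 0.01236 h⁻¹
Accumulation ratio R = 1 / (1 − e^(−kτ)) = 1 / (1 − e^(−0.01236×84.0)) = 1 / (1 − 0.3542) = 1.548
Loading dose = maintenance dose × R = 101 × 1.548 ≈ 156 mg

156 mg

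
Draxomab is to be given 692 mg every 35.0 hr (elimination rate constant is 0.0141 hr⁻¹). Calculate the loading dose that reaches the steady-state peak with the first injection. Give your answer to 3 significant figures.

Accumulation ratio R = 1 / (1 − e^(−kτ)) = 1 / (1 − e^(−0.01410×35.0)) = 1 / (1 − 0.6105) = 2.567
Loading dose = maintenance dose × R = 692 × 2.567 ≈ 1780 mg

1780 mg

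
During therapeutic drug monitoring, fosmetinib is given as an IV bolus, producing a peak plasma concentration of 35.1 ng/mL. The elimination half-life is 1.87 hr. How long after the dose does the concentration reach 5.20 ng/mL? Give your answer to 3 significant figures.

k = ln 2 / 1.87 = 0.3707 hr⁻¹
C(t) = C₀ e^(−kt)  ⇒  t = ln(C₀/C) / k
t = ln(35.1/5.20) / 0.3707 = 1.910 / 0.3707 ≈ 5.15 hours

5.15 hours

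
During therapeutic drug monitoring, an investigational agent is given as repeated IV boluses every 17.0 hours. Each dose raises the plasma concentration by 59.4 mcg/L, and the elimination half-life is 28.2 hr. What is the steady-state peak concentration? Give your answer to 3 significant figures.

174 mcg/L

k = ln 2 / 28.2 = 0.02458 hr⁻¹
Fraction remaining after one interval: e^(−kτ) = e^(−0.02458 × 17.0) = 0.6585
R = 1 / (1 − 0.6585) = 2.928
Css,max = 59.4 × 2.928 ≈ 174 mcg/L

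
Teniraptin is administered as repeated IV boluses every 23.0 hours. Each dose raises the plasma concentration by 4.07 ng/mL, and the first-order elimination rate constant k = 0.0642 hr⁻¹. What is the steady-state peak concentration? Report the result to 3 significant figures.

5.27 ng/mL

Fraction remaining after one interval: e^(−kτ) = e^(−0.06420 × 23.0) = 0.2284
R = 1 / (1 − 0.2284) = 1.296
Css,max = 4.07 × 1.296 ≈ 5.27 ng/mL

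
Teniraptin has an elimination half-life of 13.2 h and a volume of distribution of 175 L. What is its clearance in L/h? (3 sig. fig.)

k = ln 2 / t½ = ln 2 / 13.2 = 0.05251 h⁻¹
CL = k · V = 0.05251 × 175 ≈ 9.19 L/h

9.19 L/h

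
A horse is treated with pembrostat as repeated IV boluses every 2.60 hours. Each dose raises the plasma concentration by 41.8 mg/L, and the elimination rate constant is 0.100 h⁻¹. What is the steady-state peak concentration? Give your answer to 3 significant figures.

183 mg/L

Fraction remaining after one interval: e^(−kτ) = e^(−0.1000 × 2.60) = 0.7711
R = 1 / (1 − 0.7711) = 4.368
Css,max = 41.8 × 4.368 ≈ 183 mg/L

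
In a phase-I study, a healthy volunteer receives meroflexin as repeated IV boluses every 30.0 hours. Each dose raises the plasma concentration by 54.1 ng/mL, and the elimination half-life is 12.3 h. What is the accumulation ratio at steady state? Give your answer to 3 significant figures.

1.23

k = ln 2 / 12.3 = 0.05635 h⁻¹
Fraction remaining after one interval: e^(−kτ) = e^(−0.05635 × 30.0) = 0.1844
R = 1 / (1 − 0.1844) = 1 / 0.8156 ≈ 1.23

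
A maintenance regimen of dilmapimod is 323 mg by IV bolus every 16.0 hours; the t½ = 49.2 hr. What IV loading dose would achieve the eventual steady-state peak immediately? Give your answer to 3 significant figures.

1600 mg

k = ln 2 / 49.2 = 0.01409 hr⁻¹
Accumulation ratio R = 1 / (1 − e^(−kτ)) = 1 / (1 − e^(−0.01409×16.0)) = 1 / (1 − 0.7982) = 4.955
Loading dose = maintenance dose × R = 323 × 4.955 ≈ 1600 mg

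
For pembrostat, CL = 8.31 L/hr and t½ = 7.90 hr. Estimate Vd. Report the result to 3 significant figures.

94.7 L

k = ln 2 / t½ = ln 2 / 7.90 = 0.08774 hr⁻¹
V = CL / k = 8.31 / 0.08774 ≈ 94.7 L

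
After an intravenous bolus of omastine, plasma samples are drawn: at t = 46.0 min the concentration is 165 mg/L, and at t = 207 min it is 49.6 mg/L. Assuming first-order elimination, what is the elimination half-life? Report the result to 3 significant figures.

92.8 minutes

k = ln(C₁/C₂) / (t₂ − t₁) = ln(165/49.6) / (207 − 46.0)
  = 1.202 / 161.0 = 0.007466 min⁻¹
t½ = ln 2 / k = ln 2 / 0.007466 ≈ 92.8 minutes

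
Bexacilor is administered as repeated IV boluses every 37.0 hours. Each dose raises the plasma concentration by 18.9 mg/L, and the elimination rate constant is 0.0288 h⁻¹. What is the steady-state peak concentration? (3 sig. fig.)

Fraction remaining after one interval: e^(−kτ) = e^(−0.02880 × 37.0) = 0.3445
R = 1 / (1 − 0.3445) = 1.526
Css,max = 18.9 × 1.526 ≈ 28.8 mg/L

28.8 mg/L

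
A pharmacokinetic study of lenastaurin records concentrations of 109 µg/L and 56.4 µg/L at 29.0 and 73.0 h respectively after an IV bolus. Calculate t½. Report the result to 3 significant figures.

k = ln(C₁/C₂) / (t₂ − t₁) = ln(109/56.4) / (73.0 − 29.0)
  = 0.6589 / 44.00 = 0.01497 h⁻¹
t½ = ln 2 / k = ln 2 / 0.01497 ≈ 46.3 hours

46.3 hours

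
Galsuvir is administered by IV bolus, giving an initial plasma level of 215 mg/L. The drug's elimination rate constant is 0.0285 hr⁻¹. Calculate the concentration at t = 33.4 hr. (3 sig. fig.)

C(t) = C₀ e^(−kt) = 215 × e^(−0.02850 × 33.4) = 215 × e^(−0.9519) = 215 × 0.3860 ≈ 83.0 mg/L

83.0 mg/L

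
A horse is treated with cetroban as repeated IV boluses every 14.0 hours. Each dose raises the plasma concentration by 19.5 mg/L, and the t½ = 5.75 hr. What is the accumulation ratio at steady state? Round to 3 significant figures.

k = ln 2 / 5.75 = 0.1205 hr⁻¹
Fraction remaining after one interval: e^(−kτ) = e^(−0.1205 × 14.0) = 0.1850
R = 1 / (1 − 0.1850) = 1 / 0.8150 ≈ 1.23

1.23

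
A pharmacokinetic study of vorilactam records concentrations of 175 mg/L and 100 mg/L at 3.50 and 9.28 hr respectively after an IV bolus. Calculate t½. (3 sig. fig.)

k = ln(C₁/C₂) / (t₂ − t₁) = ln(175/100) / (9.28 − 3.50)
  = 0.5596 / 5.780 = 0.09682 hr⁻¹
t½ = ln 2 / k = ln 2 / 0.09682 ≈ 7.16 hours

7.16 hours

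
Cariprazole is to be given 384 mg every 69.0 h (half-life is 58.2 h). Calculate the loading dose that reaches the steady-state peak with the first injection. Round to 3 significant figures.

685 mg

k = ln 2 / 58.2 = 0.01191 h⁻¹
Accumulation ratio R = 1 / (1 − e^(−kτ)) = 1 / (1 − e^(−0.01191×69.0)) = 1 / (1 − 0.4397) = 1.785
Loading dose = maintenance dose × R = 384 × 1.785 ≈ 685 mg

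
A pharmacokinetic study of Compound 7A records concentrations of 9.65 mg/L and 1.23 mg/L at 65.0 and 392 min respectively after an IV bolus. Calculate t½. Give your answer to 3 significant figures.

110 minutes

k = ln(C₁/C₂) / (t₂ − t₁) = ln(9.65/1.23) / (392 − 65.0)
  = 2.060 / 327.0 = 0.006300 min⁻¹
t½ = ln 2 / k = ln 2 / 0.006300 ≈ 110 minutes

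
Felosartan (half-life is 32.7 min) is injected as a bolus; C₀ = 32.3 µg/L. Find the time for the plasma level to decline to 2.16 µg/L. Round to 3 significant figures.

k = ln 2 / 32.7 = 0.02120 min⁻¹
C(t) = C₀ e^(−kt)  ⇒  t = ln(C₀/C) / k
t = ln(32.3/2.16) / 0.02120 = 2.705 / 0.02120 ≈ 128 minutes

128 minutes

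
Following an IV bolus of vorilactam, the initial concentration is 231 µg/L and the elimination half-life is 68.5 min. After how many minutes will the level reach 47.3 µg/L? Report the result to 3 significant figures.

157 minutes

k = ln 2 / 68.5 = 0.01012 min⁻¹
C(t) = C₀ e^(−kt)  ⇒  t = ln(C₀/C) / k
t = ln(231/47.3) / 0.01012 = 1.586 / 0.01012 ≈ 157 minutes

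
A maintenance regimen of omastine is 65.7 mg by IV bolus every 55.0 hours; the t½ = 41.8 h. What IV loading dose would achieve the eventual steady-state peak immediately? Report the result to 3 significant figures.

k = ln 2 / 41.8 = 0.01658 h⁻¹
Accumulation ratio R = 1 / (1 − e^(−kτ)) = 1 / (1 − e^(−0.01658×55.0)) = 1 / (1 − 0.4017) = 1.671
Loading dose = maintenance dose × R = 65.7 × 1.671 ≈ 110 mg

110 mg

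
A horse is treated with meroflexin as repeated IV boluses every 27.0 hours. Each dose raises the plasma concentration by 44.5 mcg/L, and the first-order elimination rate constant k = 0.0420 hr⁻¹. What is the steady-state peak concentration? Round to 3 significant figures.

Fraction remaining after one interval: e^(−kτ) = e^(−0.04200 × 27.0) = 0.3217
R = 1 / (1 − 0.3217) = 1.474
Css,max = 44.5 × 1.474 ≈ 65.6 mcg/L

65.6 mcg/L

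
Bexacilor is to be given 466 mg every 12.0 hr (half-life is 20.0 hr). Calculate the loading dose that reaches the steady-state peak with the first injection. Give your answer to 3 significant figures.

1370 mg

k = ln 2 / 20.0 = 0.03466 hr⁻¹
Accumulation ratio R = 1 / (1 − e^(−kτ)) = 1 / (1 − e^(−0.03466×12.0)) = 1 / (1 − 0.6598) = 2.939
Loading dose = maintenance dose × R = 466 × 2.939 ≈ 1370 mg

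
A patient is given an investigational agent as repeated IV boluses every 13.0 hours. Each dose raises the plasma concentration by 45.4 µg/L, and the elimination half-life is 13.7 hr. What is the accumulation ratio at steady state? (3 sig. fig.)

k = ln 2 / 13.7 = 0.05059 hr⁻¹
Fraction remaining after one interval: e^(−kτ) = e^(−0.05059 × 13.0) = 0.5180
R = 1 / (1 − 0.5180) = 1 / 0.4820 ≈ 2.07

2.07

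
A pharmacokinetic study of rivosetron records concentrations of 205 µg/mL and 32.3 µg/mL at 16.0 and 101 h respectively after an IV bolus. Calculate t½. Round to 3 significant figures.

k = ln(C₁/C₂) / (t₂ − t₁) = ln(205/32.3) / (101 − 16.0)
  = 1.848 / 85.00 = 0.02174 h⁻¹
t½ = ln 2 / k = ln 2 / 0.02174 ≈ 31.9 hours

31.9 hours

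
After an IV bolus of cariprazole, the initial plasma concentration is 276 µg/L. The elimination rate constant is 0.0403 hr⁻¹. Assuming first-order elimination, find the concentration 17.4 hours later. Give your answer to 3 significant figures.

137 µg/L

C(t) = C₀ e^(−kt) = 276 × e^(−0.04030 × 17.4) = 276 × e^(−0.7012) = 276 × 0.4960 ≈ 137 µg/L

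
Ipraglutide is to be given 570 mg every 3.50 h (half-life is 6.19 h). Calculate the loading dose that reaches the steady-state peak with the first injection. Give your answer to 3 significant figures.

1760 mg

k = ln 2 / 6.19 = 0.1120 h⁻¹
Accumulation ratio R = 1 / (1 − e^(−kτ)) = 1 / (1 − e^(−0.1120×3.50)) = 1 / (1 − 0.6758) = 3.084
Loading dose = maintenance dose × R = 570 × 3.084 ≈ 1760 mg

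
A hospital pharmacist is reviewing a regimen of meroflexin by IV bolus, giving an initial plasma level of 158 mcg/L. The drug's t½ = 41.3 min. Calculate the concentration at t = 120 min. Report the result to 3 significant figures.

21.1 mcg/L

k = ln 2 / 41.3 = 0.01678 min⁻¹
C(t) = C₀ e^(−kt) = 158 × e^(−0.01678 × 120) = 158 × e^(−2.014) = 158 × 0.1335 ≈ 21.1 mcg/L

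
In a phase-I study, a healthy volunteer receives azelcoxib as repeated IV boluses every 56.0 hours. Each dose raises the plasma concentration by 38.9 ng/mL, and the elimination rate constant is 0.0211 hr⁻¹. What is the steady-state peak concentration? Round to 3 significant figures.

56.1 ng/mL

Fraction remaining after one interval: e^(−kτ) = e^(−0.02110 × 56.0) = 0.3068
R = 1 / (1 − 0.3068) = 1.443
Css,max = 38.9 × 1.443 ≈ 56.1 ng/mL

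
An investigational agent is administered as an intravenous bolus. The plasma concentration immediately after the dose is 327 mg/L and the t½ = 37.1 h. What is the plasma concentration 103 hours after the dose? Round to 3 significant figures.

k = ln 2 / 37.1 = 0.01868 h⁻¹
103 h is 2.776 half-lives, so C = 327 × (1/2)^2.776 = 327 × 0.1460 ≈ 47.7 mg/L

47.7 mg/L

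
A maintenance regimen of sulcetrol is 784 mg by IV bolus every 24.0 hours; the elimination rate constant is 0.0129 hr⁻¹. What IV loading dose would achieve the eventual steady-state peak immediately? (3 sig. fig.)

2940 mg

Accumulation ratio R = 1 / (1 − e^(−kτ)) = 1 / (1 − e^(−0.01290×24.0)) = 1 / (1 − 0.7337) = 3.756
Loading dose = maintenance dose × R = 784 × 3.756 ≈ 2940 mg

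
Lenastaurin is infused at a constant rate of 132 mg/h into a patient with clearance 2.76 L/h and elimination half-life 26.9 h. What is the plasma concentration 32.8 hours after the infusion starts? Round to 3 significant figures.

Css = rate / CL = 132 / 2.76 = 47.83 mg/L
k = ln 2 / 26.9 = 0.02577 h⁻¹
C(t) = Css (1 − e^(−kt)) = 47.83 × (1 − e^(−0.8452)) = 47.83 × 0.5705 ≈ 27.3 mg/L

27.3 mg/L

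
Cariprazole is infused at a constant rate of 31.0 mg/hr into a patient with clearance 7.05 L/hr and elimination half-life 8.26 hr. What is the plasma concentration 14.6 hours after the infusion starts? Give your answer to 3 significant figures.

Css = rate / CL = 31.0 / 7.05 = 4.397 mg/L
k = ln 2 / 8.26 = 0.08392 hr⁻¹
C(t) = Css (1 − e^(−kt)) = 4.397 × (1 − e^(−1.225)) = 4.397 × 0.7063 ≈ 3.11 mg/L

3.11 mg/L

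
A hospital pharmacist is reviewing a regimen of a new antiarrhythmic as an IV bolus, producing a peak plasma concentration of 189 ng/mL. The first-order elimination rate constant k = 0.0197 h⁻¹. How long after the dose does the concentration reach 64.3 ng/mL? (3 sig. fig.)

C(t) = C₀ e^(−kt)  ⇒  t = ln(C₀/C) / k
t = ln(189/64.3) / 0.01970 = 1.078 / 0.01970 ≈ 54.7 hours

54.7 hours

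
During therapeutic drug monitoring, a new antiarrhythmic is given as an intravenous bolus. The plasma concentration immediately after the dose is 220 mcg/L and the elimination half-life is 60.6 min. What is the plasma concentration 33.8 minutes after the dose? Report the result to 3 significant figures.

149 mcg/L

k = ln 2 / 60.6 = 0.01144 min⁻¹
C(t) = C₀ e^(−kt) = 220 × e^(−0.01144 × 33.8) = 220 × e^(−0.3866) = 220 × 0.6794 ≈ 149 mcg/L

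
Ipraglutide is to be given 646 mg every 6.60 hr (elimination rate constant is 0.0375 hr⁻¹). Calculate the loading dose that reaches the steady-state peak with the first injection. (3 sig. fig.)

2950 mg

Accumulation ratio R = 1 / (1 − e^(−kτ)) = 1 / (1 − e^(−0.03750×6.60)) = 1 / (1 − 0.7808) = 4.561
Loading dose = maintenance dose × R = 646 × 4.561 ≈ 2950 mg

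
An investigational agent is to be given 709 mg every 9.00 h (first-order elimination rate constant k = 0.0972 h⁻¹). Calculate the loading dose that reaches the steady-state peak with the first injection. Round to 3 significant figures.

Accumulation ratio R = 1 / (1 − e^(−kτ)) = 1 / (1 − e^(−0.09720×9.00)) = 1 / (1 − 0.4169) = 1.715
Loading dose = maintenance dose × R = 709 × 1.715 ≈ 1220 mg

1220 mg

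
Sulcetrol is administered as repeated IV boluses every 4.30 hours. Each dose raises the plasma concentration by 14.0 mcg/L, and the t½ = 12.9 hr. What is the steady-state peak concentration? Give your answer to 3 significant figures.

k = ln 2 / 12.9 = 0.05373 hr⁻¹
Fraction remaining after one interval: e^(−kτ) = e^(−0.05373 × 4.30) = 0.7937
R = 1 / (1 − 0.7937) = 4.847
Css,max = 14.0 × 4.847 ≈ 67.9 mcg/L

67.9 mcg/L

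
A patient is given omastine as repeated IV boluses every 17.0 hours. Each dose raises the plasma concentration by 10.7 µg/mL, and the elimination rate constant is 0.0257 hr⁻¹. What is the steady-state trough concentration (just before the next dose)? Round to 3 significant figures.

19.5 µg/mL

Fraction remaining after one interval: e^(−kτ) = e^(−0.02570 × 17.0) = 0.6460
R = 1 / (1 − 0.6460) = 2.825
Css,max = 10.7 × 2.825 = 30.23 µg/mL
Css,min = Css,max × e^(−kτ) = 30.23 × 0.6460 ≈ 19.5 µg/mL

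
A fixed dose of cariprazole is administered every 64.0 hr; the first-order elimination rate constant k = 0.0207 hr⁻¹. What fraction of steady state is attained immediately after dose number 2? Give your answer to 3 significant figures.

f_n = 1 − e^(−nkτ) = 1 − e^(−2 × 0.02070 × 64.0) = 1 − e^(−2.650) = 1 − 0.07068 ≈ 0.929

0.929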